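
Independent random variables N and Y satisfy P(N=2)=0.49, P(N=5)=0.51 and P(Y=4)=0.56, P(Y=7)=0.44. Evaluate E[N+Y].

8.85

E[N+Y] = Σ_n Σ_y (n+y) · P(N=n)P(Y=y)
 = 6·0.2744 + 9·0.2156 + 9·0.2856 + 12·0.2244
 = 1.6464 + 1.9404 + 2.5704 + 2.6928
 = 8.85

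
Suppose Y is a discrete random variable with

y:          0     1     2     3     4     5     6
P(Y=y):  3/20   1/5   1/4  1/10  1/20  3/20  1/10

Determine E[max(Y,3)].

3.65

E[max(Y,3)] = Σ max(y,3)·P(Y=y)
 = 3·3/20 + 3·1/5 + 3·1/4 + 3·1/10 + 4·1/20 + 5·3/20 + 6·1/10
 = 9/20 + 3/5 + 3/4 + 3/10 + 1/5 + 3/4 + 3/5
 = 73/20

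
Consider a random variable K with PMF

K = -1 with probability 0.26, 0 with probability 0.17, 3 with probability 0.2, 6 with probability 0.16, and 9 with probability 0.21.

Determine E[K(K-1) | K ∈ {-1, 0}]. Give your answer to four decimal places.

1.2093

P(K ∈ {-1, 0}) = 0.26 + 0.17 = 0.43.
E[K(K-1) | K ∈ {-1, 0}] = [2·0.26 + 0·0.17] / 0.43
 = 0.52 / 0.43
 = 52/43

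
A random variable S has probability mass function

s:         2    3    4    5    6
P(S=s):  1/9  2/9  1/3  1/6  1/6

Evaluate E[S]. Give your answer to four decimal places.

E[S] = Σ s·P(S=s)
 = 2·1/9 + 3·2/9 + 4·1/3 + 5·1/6 + 6·1/6
 = 2/9 + 2/3 + 4/3 + 5/6 + 1
 = 73/18

4.0556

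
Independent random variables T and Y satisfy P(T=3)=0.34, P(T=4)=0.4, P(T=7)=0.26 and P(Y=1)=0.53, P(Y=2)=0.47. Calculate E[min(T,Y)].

1.47

E[min(T,Y)] = Σ_t Σ_y min(t,y) · P(T=t)P(Y=y)
 = 1·0.1802 + 2·0.1598 + 1·0.212 + 2·0.188 + 1·0.1378 + 2·0.1222
 = 0.1802 + 0.3196 + 0.212 + 0.376 + 0.1378 + 0.2444
 = 1.47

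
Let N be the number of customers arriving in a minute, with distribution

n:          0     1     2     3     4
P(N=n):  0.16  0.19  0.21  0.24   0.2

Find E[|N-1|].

1.45

E[|N-1|] = Σ |n-1|·P(N=n)
 = 1·0.16 + 0·0.19 + 1·0.21 + 2·0.24 + 3·0.2
 = 0.16 + 0 + 0.21 + 0.48 + 0.6
 = 1.45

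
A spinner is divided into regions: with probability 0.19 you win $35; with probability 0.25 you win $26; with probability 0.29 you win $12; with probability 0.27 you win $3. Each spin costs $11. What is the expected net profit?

E[payout] = 35·0.19 + 26·0.25 + 12·0.29 + 3·0.27
 = 6.65 + 6.5 + 3.48 + 0.81
 = 17.44
Net = 17.44 - 11 = 6.44

6.44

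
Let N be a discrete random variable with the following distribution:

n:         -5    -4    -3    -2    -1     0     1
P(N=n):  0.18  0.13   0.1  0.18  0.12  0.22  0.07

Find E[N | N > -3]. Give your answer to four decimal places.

P(N > -3) = 0.18 + 0.12 + 0.22 + 0.07 = 0.59.
E[N | N > -3] = [(-2)·0.18 + (-1)·0.12 + 0·0.22 + 1·0.07] / 0.59
 = -0.41 / 0.59
 = -41/59

-0.6949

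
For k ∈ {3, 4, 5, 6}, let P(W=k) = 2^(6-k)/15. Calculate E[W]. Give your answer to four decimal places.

E[W] = Σ w·P(W=w)
 = 3·8/15 + 4·4/15 + 5·2/15 + 6·1/15
 = 8/5 + 16/15 + 2/3 + 2/5
 = 56/15

3.7333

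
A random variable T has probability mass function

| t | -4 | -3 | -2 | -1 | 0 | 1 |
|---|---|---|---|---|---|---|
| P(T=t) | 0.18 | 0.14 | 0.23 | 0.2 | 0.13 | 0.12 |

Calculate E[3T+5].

-0.04

E[3T+5] = Σ (3t+5)·P(T=t)
 = (-7)·0.18 + (-4)·0.14 + (-1)·0.23 + 2·0.2 + 5·0.13 + 8·0.12
 = (-1.26) + (-0.56) + (-0.23) + 0.4 + 0.65 + 0.96
 = -0.04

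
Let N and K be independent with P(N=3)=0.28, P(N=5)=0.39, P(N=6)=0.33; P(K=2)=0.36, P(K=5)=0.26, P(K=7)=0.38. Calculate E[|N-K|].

2.076

E[|N-K|] = Σ_n Σ_k |n-k| · P(N=n)P(K=k)
 = 1·0.1008 + 2·0.0728 + 4·0.1064 + 3·0.1404 + 0·0.1014 + 2·0.1482 + 4·0.1188 + 1·0.0858 + 1·0.1254
 = 0.1008 + 0.1456 + 0.4256 + 0.4212 + 0 + 0.2964 + 0.4752 + 0.0858 + 0.1254
 = 2.076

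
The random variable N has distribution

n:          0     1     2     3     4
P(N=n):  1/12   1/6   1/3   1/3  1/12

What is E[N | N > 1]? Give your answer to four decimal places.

2.6667

P(N > 1) = 1/3 + 1/3 + 1/12 = 3/4.
E[N | N > 1] = [2·1/3 + 3·1/3 + 4·1/12] / (3/4)
 = 2 / (3/4)
 = 8/3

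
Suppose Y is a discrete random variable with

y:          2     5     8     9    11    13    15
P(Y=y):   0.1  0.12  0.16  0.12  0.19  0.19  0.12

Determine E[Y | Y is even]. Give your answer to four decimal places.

5.6923

P(Y is even) = 0.1 + 0.16 = 0.26.
E[Y | Y is even] = [2·0.1 + 8·0.16] / 0.26
 = 1.48 / 0.26
 = 74/13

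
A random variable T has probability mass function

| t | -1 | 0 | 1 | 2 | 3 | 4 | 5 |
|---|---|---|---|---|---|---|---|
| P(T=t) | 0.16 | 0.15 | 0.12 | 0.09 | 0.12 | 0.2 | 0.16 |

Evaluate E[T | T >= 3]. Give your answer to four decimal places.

4.0833

P(T >= 3) = 0.12 + 0.2 + 0.16 = 0.48.
E[T | T >= 3] = [3·0.12 + 4·0.2 + 5·0.16] / 0.48
 = 1.96 / 0.48
 = 49/12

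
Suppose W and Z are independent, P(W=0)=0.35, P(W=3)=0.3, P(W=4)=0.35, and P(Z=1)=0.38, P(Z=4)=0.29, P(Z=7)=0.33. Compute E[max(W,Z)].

4.477

E[max(W,Z)] = Σ_w Σ_z max(w,z) · P(W=w)P(Z=z)
 = 1·0.133 + 4·0.1015 + 7·0.1155 + 3·0.114 + 4·0.087 + 7·0.099 + 4·0.133 + 4·0.1015 + 7·0.1155
 = 0.133 + 0.406 + 0.8085 + 0.342 + 0.348 + 0.693 + 0.532 + 0.406 + 0.8085
 = 4.477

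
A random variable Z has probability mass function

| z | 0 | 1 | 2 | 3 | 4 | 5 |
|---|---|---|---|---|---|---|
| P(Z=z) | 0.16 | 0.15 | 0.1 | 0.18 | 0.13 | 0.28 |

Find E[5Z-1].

13.05

E[5Z-1] = Σ (5z-1)·P(Z=z)
 = (-1)·0.16 + 4·0.15 + 9·0.1 + 14·0.18 + 19·0.13 + 24·0.28
 = (-0.16) + 0.6 + 0.9 + 2.52 + 2.47 + 6.72
 = 13.05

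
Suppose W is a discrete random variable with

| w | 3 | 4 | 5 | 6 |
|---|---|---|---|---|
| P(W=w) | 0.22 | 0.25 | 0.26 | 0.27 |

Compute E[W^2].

E[W^2] = Σ w^2·P(W=w)
 = 9·0.22 + 16·0.25 + 25·0.26 + 36·0.27
 = 1.98 + 4 + 6.5 + 9.72
 = 22.2

22.2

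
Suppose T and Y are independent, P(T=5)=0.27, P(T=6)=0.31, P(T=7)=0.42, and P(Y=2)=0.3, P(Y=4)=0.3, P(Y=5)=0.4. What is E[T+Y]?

9.95

E[T+Y] = Σ_t Σ_y (t+y) · P(T=t)P(Y=y)
 = 7·0.081 + 9·0.081 + 10·0.108 + 8·0.093 + 10·0.093 + 11·0.124 + 9·0.126 + 11·0.126 + 12·0.168
 = 0.567 + 0.729 + 1.08 + 0.744 + 0.93 + 1.364 + 1.134 + 1.386 + 2.016
 = 9.95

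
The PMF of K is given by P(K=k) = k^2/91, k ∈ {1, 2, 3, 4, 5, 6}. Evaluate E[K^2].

25

E[K^2] = Σ k^2·P(K=k)
 = 1·1/91 + 4·4/91 + 9·9/91 + 16·16/91 + 25·25/91 + 36·36/91
 = 1/91 + 16/91 + 81/91 + 256/91 + 625/91 + 1296/91
 = 25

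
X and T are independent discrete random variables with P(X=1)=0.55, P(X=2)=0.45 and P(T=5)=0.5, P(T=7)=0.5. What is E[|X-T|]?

4.55

E[|X-T|] = Σ_x Σ_t |x-t| · P(X=x)P(T=t)
 = 4·0.275 + 6·0.275 + 3·0.225 + 5·0.225
 = 1.1 + 1.65 + 0.675 + 1.125
 = 4.55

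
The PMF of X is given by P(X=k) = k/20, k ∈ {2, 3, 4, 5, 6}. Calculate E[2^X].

E[2^X] = Σ 2^x·P(X=x)
 = 4·1/10 + 8·3/20 + 16·1/5 + 32·1/4 + 64·3/10
 = 2/5 + 6/5 + 16/5 + 8 + 96/5
 = 32

32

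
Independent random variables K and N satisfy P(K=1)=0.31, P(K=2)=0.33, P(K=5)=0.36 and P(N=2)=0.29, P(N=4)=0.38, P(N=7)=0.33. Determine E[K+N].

E[K+N] = Σ_k Σ_n (k+n) · P(K=k)P(N=n)
 = 3·0.0899 + 5·0.1178 + 8·0.1023 + 4·0.0957 + 6·0.1254 + 9·0.1089 + 7·0.1044 + 9·0.1368 + 12·0.1188
 = 0.2697 + 0.589 + 0.8184 + 0.3828 + 0.7524 + 0.9801 + 0.7308 + 1.2312 + 1.4256
 = 7.18

7.18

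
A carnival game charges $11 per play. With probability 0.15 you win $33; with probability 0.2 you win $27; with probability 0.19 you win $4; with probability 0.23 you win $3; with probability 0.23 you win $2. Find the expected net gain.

E[payout] = 33·0.15 + 27·0.2 + 4·0.19 + 3·0.23 + 2·0.23
 = 4.95 + 5.4 + 0.76 + 0.69 + 0.46
 = 12.26
Net = 12.26 - 11 = 1.26

1.26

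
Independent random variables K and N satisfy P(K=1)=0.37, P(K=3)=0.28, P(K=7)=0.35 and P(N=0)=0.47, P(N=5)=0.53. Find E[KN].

9.699

E[KN] = Σ_k Σ_n kn · P(K=k)P(N=n)
 = 0·0.1739 + 5·0.1961 + 0·0.1316 + 15·0.1484 + 0·0.1645 + 35·0.1855
 = 0 + 0.9805 + 0 + 2.226 + 0 + 6.4925
 = 9.699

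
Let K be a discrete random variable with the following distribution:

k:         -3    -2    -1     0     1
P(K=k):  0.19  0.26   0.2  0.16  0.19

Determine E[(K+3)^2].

5.54

E[(K+3)^2] = Σ (k+3)^2·P(K=k)
 = 0·0.19 + 1·0.26 + 4·0.2 + 9·0.16 + 16·0.19
 = 0 + 0.26 + 0.8 + 1.44 + 3.04
 = 5.54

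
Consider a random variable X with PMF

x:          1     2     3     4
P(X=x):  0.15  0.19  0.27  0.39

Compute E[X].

E[X] = Σ x·P(X=x)
 = 1·0.15 + 2·0.19 + 3·0.27 + 4·0.39
 = 0.15 + 0.38 + 0.81 + 1.56
 = 2.9

2.9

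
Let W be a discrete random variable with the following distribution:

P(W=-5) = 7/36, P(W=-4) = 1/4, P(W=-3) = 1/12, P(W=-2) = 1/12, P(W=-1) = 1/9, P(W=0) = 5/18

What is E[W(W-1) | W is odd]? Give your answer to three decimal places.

18.143

P(W is odd) = 7/36 + 1/12 + 1/9 = 7/18.
E[W(W-1) | W is odd] = [30·7/36 + 12·1/12 + 2·1/9] / (7/18)
 = 127/18 / (7/18)
 = 127/7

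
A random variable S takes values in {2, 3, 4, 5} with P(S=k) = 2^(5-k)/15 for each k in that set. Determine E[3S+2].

10.2

E[3S+2] = Σ (3s+2)·P(S=s)
 = 8·8/15 + 11·4/15 + 14·2/15 + 17·1/15
 = 64/15 + 44/15 + 28/15 + 17/15
 = 51/5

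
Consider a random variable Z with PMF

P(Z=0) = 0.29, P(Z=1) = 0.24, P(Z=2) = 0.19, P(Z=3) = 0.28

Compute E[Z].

E[Z] = Σ z·P(Z=z)
 = 0·0.29 + 1·0.24 + 2·0.19 + 3·0.28
 = 0 + 0.24 + 0.38 + 0.84
 = 1.46

1.46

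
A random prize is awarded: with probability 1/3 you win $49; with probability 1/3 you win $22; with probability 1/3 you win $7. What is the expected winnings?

E[payout] = 49·1/3 + 22·1/3 + 7·1/3
 = 49/3 + 22/3 + 7/3
 = 26

26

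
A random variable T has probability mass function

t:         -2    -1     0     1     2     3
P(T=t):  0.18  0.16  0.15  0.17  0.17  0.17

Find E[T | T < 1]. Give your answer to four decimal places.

-1.0612

P(T < 1) = 0.18 + 0.16 + 0.15 = 0.49.
E[T | T < 1] = [(-2)·0.18 + (-1)·0.16 + 0·0.15] / 0.49
 = -0.52 / 0.49
 = -52/49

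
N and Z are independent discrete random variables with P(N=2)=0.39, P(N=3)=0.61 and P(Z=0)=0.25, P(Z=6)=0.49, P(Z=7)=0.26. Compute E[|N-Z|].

E[|N-Z|] = Σ_n Σ_z |n-z| · P(N=n)P(Z=z)
 = 2·0.0975 + 4·0.1911 + 5·0.1014 + 3·0.1525 + 3·0.2989 + 4·0.1586
 = 0.195 + 0.7644 + 0.507 + 0.4575 + 0.8967 + 0.6344
 = 3.455

3.455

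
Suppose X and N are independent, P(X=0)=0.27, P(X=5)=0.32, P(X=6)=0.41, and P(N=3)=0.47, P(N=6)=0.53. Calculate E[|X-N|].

E[|X-N|] = Σ_x Σ_n |x-n| · P(X=x)P(N=n)
 = 3·0.1269 + 6·0.1431 + 2·0.1504 + 1·0.1696 + 3·0.1927 + 0·0.2173
 = 0.3807 + 0.8586 + 0.3008 + 0.1696 + 0.5781 + 0
 = 2.2878

2.2878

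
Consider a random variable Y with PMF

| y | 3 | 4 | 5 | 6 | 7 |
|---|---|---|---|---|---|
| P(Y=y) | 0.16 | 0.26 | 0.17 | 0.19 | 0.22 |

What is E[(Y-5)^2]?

1.97

E[(Y-5)^2] = Σ (y-5)^2·P(Y=y)
 = 4·0.16 + 1·0.26 + 0·0.17 + 1·0.19 + 4·0.22
 = 0.64 + 0.26 + 0 + 0.19 + 0.88
 = 1.97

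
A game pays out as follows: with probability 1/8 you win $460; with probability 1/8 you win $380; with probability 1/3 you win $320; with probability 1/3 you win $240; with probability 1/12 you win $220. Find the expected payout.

310

E[payout] = 460·1/8 + 380·1/8 + 320·1/3 + 240·1/3 + 220·1/12
 = 115/2 + 95/2 + 320/3 + 80 + 55/3
 = 310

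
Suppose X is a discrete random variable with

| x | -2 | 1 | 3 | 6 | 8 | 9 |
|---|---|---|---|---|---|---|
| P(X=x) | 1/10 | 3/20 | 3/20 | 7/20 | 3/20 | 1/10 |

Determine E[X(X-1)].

E[X(X-1)] = Σ x(x-1)·P(X=x)
 = 6·1/10 + 0·3/20 + 6·3/20 + 30·7/20 + 56·3/20 + 72·1/10
 = 3/5 + 0 + 9/10 + 21/2 + 42/5 + 36/5
 = 138/5

27.6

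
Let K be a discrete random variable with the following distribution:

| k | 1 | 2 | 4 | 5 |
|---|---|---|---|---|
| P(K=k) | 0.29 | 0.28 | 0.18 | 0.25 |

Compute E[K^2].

E[K^2] = Σ k^2·P(K=k)
 = 1·0.29 + 4·0.28 + 16·0.18 + 25·0.25
 = 0.29 + 1.12 + 2.88 + 6.25
 = 10.54

10.54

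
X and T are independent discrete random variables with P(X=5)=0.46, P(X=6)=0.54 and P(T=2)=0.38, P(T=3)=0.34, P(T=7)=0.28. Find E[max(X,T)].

E[max(X,T)] = Σ_x Σ_t max(x,t) · P(X=x)P(T=t)
 = 5·0.1748 + 5·0.1564 + 7·0.1288 + 6·0.2052 + 6·0.1836 + 7·0.1512
 = 0.874 + 0.782 + 0.9016 + 1.2312 + 1.1016 + 1.0584
 = 5.9488

5.9488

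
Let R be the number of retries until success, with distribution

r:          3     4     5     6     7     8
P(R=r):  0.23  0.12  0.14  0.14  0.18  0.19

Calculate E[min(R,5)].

E[min(R,5)] = Σ min(r,5)·P(R=r)
 = 3·0.23 + 4·0.12 + 5·0.14 + 5·0.14 + 5·0.18 + 5·0.19
 = 0.69 + 0.48 + 0.7 + 0.7 + 0.9 + 0.95
 = 4.42

4.42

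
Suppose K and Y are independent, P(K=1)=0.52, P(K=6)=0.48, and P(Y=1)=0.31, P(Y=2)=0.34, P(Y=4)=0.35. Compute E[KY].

8.126

E[KY] = Σ_k Σ_y ky · P(K=k)P(Y=y)
 = 1·0.1612 + 2·0.1768 + 4·0.182 + 6·0.1488 + 12·0.1632 + 24·0.168
 = 0.1612 + 0.3536 + 0.728 + 0.8928 + 1.9584 + 4.032
 = 8.126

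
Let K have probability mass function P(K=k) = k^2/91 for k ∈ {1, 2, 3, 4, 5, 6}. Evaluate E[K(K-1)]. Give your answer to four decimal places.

E[K(K-1)] = Σ k(k-1)·P(K=k)
 = 0·1/91 + 2·4/91 + 6·9/91 + 12·16/91 + 20·25/91 + 30·36/91
 = 0 + 8/91 + 54/91 + 192/91 + 500/91 + 1080/91
 = 262/13

20.1538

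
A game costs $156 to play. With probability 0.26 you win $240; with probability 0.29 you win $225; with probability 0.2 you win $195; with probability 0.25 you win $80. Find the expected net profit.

30.65

E[payout] = 240·0.26 + 225·0.29 + 195·0.2 + 80·0.25
 = 62.4 + 65.25 + 39 + 20
 = 186.65
Net = 186.65 - 156 = 30.65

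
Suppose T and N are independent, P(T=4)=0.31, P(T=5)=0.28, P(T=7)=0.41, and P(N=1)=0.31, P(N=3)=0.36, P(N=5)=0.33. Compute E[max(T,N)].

5.6123

E[max(T,N)] = Σ_t Σ_n max(t,n) · P(T=t)P(N=n)
 = 4·0.0961 + 4·0.1116 + 5·0.1023 + 5·0.0868 + 5·0.1008 + 5·0.0924 + 7·0.1271 + 7·0.1476 + 7·0.1353
 = 0.3844 + 0.4464 + 0.5115 + 0.434 + 0.504 + 0.462 + 0.8897 + 1.0332 + 0.9471
 = 5.6123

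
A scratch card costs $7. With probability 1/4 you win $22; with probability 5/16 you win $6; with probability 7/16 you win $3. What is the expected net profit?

1.6875

E[payout] = 22·1/4 + 6·5/16 + 3·7/16
 = 11/2 + 15/8 + 21/16
 = 139/16
Net = 139/16 - 7 = 27/16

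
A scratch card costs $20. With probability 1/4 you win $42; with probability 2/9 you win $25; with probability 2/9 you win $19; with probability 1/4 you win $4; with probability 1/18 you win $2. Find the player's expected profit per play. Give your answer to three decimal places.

E[payout] = 42·1/4 + 25·2/9 + 19·2/9 + 4·1/4 + 2·1/18
 = 21/2 + 50/9 + 38/9 + 1 + 1/9
 = 385/18
Net = 385/18 - 20 = 25/18

1.389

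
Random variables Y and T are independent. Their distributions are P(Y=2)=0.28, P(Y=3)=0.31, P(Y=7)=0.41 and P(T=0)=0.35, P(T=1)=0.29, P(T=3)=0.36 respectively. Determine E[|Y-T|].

3.1916

E[|Y-T|] = Σ_y Σ_t |y-t| · P(Y=y)P(T=t)
 = 2·0.098 + 1·0.0812 + 1·0.1008 + 3·0.1085 + 2·0.0899 + 0·0.1116 + 7·0.1435 + 6·0.1189 + 4·0.1476
 = 0.196 + 0.0812 + 0.1008 + 0.3255 + 0.1798 + 0 + 1.0045 + 0.7134 + 0.5904
 = 3.1916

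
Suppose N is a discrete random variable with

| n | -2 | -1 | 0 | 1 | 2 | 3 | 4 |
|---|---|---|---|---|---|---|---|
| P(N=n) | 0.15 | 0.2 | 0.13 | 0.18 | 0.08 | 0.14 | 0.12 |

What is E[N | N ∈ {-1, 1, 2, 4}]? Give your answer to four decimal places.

P(N ∈ {-1, 1, 2, 4}) = 0.2 + 0.18 + 0.08 + 0.12 = 0.58.
E[N | N ∈ {-1, 1, 2, 4}] = [(-1)·0.2 + 1·0.18 + 2·0.08 + 4·0.12] / 0.58
 = 0.62 / 0.58
 = 31/29

1.0690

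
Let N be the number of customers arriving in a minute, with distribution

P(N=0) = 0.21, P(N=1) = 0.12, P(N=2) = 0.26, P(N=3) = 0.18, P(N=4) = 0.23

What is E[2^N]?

6.61

E[2^N] = Σ 2^n·P(N=n)
 = 1·0.21 + 2·0.12 + 4·0.26 + 8·0.18 + 16·0.23
 = 0.21 + 0.24 + 1.04 + 1.44 + 3.68
 = 6.61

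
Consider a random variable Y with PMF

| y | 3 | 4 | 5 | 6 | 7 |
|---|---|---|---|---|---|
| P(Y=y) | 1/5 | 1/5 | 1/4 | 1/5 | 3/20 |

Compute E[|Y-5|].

E[|Y-5|] = Σ |y-5|·P(Y=y)
 = 2·1/5 + 1·1/5 + 0·1/4 + 1·1/5 + 2·3/20
 = 2/5 + 1/5 + 0 + 1/5 + 3/10
 = 11/10

1.1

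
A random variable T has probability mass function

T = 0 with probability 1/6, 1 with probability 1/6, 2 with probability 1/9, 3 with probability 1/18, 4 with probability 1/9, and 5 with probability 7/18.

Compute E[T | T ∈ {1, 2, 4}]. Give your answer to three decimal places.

P(T ∈ {1, 2, 4}) = 1/6 + 1/9 + 1/9 = 7/18.
E[T | T ∈ {1, 2, 4}] = [1·1/6 + 2·1/9 + 4·1/9] / (7/18)
 = 5/6 / (7/18)
 = 15/7

2.143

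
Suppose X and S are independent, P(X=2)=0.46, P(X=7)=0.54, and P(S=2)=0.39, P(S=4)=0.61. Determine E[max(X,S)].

5.2612

E[max(X,S)] = Σ_x Σ_s max(x,s) · P(X=x)P(S=s)
 = 2·0.1794 + 4·0.2806 + 7·0.2106 + 7·0.3294
 = 0.3588 + 1.1224 + 1.4742 + 2.3058
 = 5.2612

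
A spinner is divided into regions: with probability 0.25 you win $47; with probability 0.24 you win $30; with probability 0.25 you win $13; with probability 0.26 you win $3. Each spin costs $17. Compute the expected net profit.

E[payout] = 47·0.25 + 30·0.24 + 13·0.25 + 3·0.26
 = 11.75 + 7.2 + 3.25 + 0.78
 = 22.98
Net = 22.98 - 17 = 5.98

5.98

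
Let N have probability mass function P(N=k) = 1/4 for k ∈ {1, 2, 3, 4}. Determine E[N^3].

E[N^3] = Σ n^3·P(N=n)
 = 1·1/4 + 8·1/4 + 27·1/4 + 64·1/4
 = 1/4 + 2 + 27/4 + 16
 = 25

25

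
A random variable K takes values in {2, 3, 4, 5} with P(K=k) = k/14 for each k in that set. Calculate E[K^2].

E[K^2] = Σ k^2·P(K=k)
 = 4·1/7 + 9·3/14 + 16·2/7 + 25·5/14
 = 4/7 + 27/14 + 32/7 + 125/14
 = 16

16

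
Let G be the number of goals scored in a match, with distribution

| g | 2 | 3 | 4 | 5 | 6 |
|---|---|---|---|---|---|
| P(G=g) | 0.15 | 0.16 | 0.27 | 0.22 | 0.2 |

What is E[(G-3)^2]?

3.1

E[(G-3)^2] = Σ (g-3)^2·P(G=g)
 = 1·0.15 + 0·0.16 + 1·0.27 + 4·0.22 + 9·0.2
 = 0.15 + 0 + 0.27 + 0.88 + 1.8
 = 3.1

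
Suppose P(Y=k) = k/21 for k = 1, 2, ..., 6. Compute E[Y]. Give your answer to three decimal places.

4.333

E[Y] = Σ y·P(Y=y)
 = 1·1/21 + 2·2/21 + 3·1/7 + 4·4/21 + 5·5/21 + 6·2/7
 = 1/21 + 4/21 + 3/7 + 16/21 + 25/21 + 12/7
 = 13/3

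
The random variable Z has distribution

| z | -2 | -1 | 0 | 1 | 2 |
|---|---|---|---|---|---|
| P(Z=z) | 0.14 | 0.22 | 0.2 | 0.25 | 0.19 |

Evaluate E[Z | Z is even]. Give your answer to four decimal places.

P(Z is even) = 0.14 + 0.2 + 0.19 = 0.53.
E[Z | Z is even] = [(-2)·0.14 + 0·0.2 + 2·0.19] / 0.53
 = 0.1 / 0.53
 = 10/53

0.1887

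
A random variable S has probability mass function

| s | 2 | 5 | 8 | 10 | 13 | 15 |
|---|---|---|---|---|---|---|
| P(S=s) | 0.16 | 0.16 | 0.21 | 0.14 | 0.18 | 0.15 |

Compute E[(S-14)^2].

46.13

E[(S-14)^2] = Σ (s-14)^2·P(S=s)
 = 144·0.16 + 81·0.16 + 36·0.21 + 16·0.14 + 1·0.18 + 1·0.15
 = 23.04 + 12.96 + 7.56 + 2.24 + 0.18 + 0.15
 = 46.13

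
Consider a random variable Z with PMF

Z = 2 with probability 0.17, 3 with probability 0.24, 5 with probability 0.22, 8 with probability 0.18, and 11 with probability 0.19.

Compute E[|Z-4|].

2.85

E[|Z-4|] = Σ |z-4|·P(Z=z)
 = 2·0.17 + 1·0.24 + 1·0.22 + 4·0.18 + 7·0.19
 = 0.34 + 0.24 + 0.22 + 0.72 + 1.33
 = 2.85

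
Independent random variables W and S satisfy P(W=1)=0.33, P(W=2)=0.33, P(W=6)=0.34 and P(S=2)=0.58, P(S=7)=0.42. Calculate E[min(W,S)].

E[min(W,S)] = Σ_w Σ_s min(w,s) · P(W=w)P(S=s)
 = 1·0.1914 + 1·0.1386 + 2·0.1914 + 2·0.1386 + 2·0.1972 + 6·0.1428
 = 0.1914 + 0.1386 + 0.3828 + 0.2772 + 0.3944 + 0.8568
 = 2.2412

2.2412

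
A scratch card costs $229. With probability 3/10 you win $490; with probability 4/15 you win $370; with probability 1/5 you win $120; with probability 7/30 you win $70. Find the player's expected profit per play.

57

E[payout] = 490·3/10 + 370·4/15 + 120·1/5 + 70·7/30
 = 147 + 296/3 + 24 + 49/3
 = 286
Net = 286 - 229 = 57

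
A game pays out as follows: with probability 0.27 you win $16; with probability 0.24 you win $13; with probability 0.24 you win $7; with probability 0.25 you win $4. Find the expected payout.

10.12

E[payout] = 16·0.27 + 13·0.24 + 7·0.24 + 4·0.25
 = 4.32 + 3.12 + 1.68 + 1
 = 10.12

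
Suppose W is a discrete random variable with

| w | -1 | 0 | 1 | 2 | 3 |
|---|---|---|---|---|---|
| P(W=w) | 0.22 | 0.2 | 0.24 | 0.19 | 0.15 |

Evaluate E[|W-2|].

E[|W-2|] = Σ |w-2|·P(W=w)
 = 3·0.22 + 2·0.2 + 1·0.24 + 0·0.19 + 1·0.15
 = 0.66 + 0.4 + 0.24 + 0 + 0.15
 = 1.45

1.45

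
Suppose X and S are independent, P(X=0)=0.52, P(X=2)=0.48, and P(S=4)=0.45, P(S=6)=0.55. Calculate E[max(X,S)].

E[max(X,S)] = Σ_x Σ_s max(x,s) · P(X=x)P(S=s)
 = 4·0.234 + 6·0.286 + 4·0.216 + 6·0.264
 = 0.936 + 1.716 + 0.864 + 1.584
 = 5.1

5.1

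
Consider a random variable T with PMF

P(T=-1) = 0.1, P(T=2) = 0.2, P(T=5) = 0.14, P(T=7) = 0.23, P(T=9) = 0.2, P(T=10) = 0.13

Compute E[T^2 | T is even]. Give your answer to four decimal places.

41.8182

P(T is even) = 0.2 + 0.13 = 0.33.
E[T^2 | T is even] = [4·0.2 + 100·0.13] / 0.33
 = 13.8 / 0.33
 = 460/11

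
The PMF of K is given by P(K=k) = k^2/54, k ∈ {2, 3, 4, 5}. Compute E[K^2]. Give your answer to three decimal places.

18.111

E[K^2] = Σ k^2·P(K=k)
 = 4·2/27 + 9·1/6 + 16·8/27 + 25·25/54
 = 8/27 + 3/2 + 128/27 + 625/54
 = 163/9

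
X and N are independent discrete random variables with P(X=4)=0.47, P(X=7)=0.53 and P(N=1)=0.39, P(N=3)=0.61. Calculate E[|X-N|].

3.37

E[|X-N|] = Σ_x Σ_n |x-n| · P(X=x)P(N=n)
 = 3·0.1833 + 1·0.2867 + 6·0.2067 + 4·0.3233
 = 0.5499 + 0.2867 + 1.2402 + 1.2932
 = 3.37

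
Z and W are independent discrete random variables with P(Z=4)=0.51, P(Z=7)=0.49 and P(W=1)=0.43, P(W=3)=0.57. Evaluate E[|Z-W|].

3.33

E[|Z-W|] = Σ_z Σ_w |z-w| · P(Z=z)P(W=w)
 = 3·0.2193 + 1·0.2907 + 6·0.2107 + 4·0.2793
 = 0.6579 + 0.2907 + 1.2642 + 1.1172
 = 3.33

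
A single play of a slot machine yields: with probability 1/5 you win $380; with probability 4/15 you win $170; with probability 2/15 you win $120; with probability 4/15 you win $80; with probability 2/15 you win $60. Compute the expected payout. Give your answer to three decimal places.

E[payout] = 380·1/5 + 170·4/15 + 120·2/15 + 80·4/15 + 60·2/15
 = 76 + 136/3 + 16 + 64/3 + 8
 = 500/3

166.667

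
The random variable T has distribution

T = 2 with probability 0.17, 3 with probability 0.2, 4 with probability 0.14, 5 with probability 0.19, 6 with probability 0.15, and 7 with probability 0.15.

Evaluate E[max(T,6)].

6.15

E[max(T,6)] = Σ max(t,6)·P(T=t)
 = 6·0.17 + 6·0.2 + 6·0.14 + 6·0.19 + 6·0.15 + 7·0.15
 = 1.02 + 1.2 + 0.84 + 1.14 + 0.9 + 1.05
 = 6.15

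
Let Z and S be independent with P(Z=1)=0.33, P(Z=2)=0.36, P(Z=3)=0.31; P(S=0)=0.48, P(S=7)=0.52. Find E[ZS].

7.2072

E[ZS] = Σ_z Σ_s zs · P(Z=z)P(S=s)
 = 0·0.1584 + 7·0.1716 + 0·0.1728 + 14·0.1872 + 0·0.1488 + 21·0.1612
 = 0 + 1.2012 + 0 + 2.6208 + 0 + 3.3852
 = 7.2072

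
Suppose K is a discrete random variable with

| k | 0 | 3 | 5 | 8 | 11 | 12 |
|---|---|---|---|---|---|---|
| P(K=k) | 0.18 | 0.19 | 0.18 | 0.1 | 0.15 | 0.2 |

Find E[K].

E[K] = Σ k·P(K=k)
 = 0·0.18 + 3·0.19 + 5·0.18 + 8·0.1 + 11·0.15 + 12·0.2
 = 0 + 0.57 + 0.9 + 0.8 + 1.65 + 2.4
 = 6.32

6.32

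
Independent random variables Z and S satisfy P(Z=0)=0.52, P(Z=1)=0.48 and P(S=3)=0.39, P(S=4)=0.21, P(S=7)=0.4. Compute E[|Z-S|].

4.33

E[|Z-S|] = Σ_z Σ_s |z-s| · P(Z=z)P(S=s)
 = 3·0.2028 + 4·0.1092 + 7·0.208 + 2·0.1872 + 3·0.1008 + 6·0.192
 = 0.6084 + 0.4368 + 1.456 + 0.3744 + 0.3024 + 1.152
 = 4.33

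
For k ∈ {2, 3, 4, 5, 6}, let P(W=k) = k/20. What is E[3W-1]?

12.5

E[3W-1] = Σ (3w-1)·P(W=w)
 = 5·1/10 + 8·3/20 + 11·1/5 + 14·1/4 + 17·3/10
 = 1/2 + 6/5 + 11/5 + 7/2 + 51/10
 = 25/2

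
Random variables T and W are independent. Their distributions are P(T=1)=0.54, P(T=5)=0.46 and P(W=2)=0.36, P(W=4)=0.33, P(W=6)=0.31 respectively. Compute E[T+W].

6.74

E[T+W] = Σ_t Σ_w (t+w) · P(T=t)P(W=w)
 = 3·0.1944 + 5·0.1782 + 7·0.1674 + 7·0.1656 + 9·0.1518 + 11·0.1426
 = 0.5832 + 0.891 + 1.1718 + 1.1592 + 1.3662 + 1.5686
 = 6.74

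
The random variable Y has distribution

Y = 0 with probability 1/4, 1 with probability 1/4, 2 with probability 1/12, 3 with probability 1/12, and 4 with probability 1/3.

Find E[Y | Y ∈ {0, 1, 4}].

P(Y ∈ {0, 1, 4}) = 1/4 + 1/4 + 1/3 = 5/6.
E[Y | Y ∈ {0, 1, 4}] = [0·1/4 + 1·1/4 + 4·1/3] / (5/6)
 = 19/12 / (5/6)
 = 19/10

1.9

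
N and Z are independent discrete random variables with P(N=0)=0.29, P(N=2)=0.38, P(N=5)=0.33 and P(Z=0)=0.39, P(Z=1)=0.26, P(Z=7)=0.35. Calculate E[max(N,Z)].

4.0919

E[max(N,Z)] = Σ_n Σ_z max(n,z) · P(N=n)P(Z=z)
 = 0·0.1131 + 1·0.0754 + 7·0.1015 + 2·0.1482 + 2·0.0988 + 7·0.133 + 5·0.1287 + 5·0.0858 + 7·0.1155
 = 0 + 0.0754 + 0.7105 + 0.2964 + 0.1976 + 0.931 + 0.6435 + 0.429 + 0.8085
 = 4.0919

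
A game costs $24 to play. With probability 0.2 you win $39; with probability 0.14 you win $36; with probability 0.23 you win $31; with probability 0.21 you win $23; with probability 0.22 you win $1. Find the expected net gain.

1.02

E[payout] = 39·0.2 + 36·0.14 + 31·0.23 + 23·0.21 + 1·0.22
 = 7.8 + 5.04 + 7.13 + 4.83 + 0.22
 = 25.02
Net = 25.02 - 24 = 1.02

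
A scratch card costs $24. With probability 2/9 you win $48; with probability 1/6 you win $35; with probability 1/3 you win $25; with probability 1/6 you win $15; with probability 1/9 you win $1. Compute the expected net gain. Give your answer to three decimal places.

E[payout] = 48·2/9 + 35·1/6 + 25·1/3 + 15·1/6 + 1·1/9
 = 32/3 + 35/6 + 25/3 + 5/2 + 1/9
 = 247/9
Net = 247/9 - 24 = 31/9

3.444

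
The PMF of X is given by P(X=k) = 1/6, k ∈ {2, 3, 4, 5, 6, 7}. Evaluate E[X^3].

E[X^3] = Σ x^3·P(X=x)
 = 8·1/6 + 27·1/6 + 64·1/6 + 125·1/6 + 216·1/6 + 343·1/6
 = 4/3 + 9/2 + 32/3 + 125/6 + 36 + 343/6
 = 261/2

130.5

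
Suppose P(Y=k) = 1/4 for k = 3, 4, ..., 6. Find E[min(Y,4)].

3.75

E[min(Y,4)] = Σ min(y,4)·P(Y=y)
 = 3·1/4 + 4·1/4 + 4·1/4 + 4·1/4
 = 3/4 + 1 + 1 + 1
 = 15/4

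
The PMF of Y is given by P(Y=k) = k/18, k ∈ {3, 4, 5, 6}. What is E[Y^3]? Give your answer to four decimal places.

E[Y^3] = Σ y^3·P(Y=y)
 = 27·1/6 + 64·2/9 + 125·5/18 + 216·1/3
 = 9/2 + 128/9 + 625/18 + 72
 = 1129/9

125.4444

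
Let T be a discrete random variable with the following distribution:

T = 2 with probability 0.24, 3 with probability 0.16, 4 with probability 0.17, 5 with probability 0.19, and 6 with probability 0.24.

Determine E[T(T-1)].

14.48

E[T(T-1)] = Σ t(t-1)·P(T=t)
 = 2·0.24 + 6·0.16 + 12·0.17 + 20·0.19 + 30·0.24
 = 0.48 + 0.96 + 2.04 + 3.8 + 7.2
 = 14.48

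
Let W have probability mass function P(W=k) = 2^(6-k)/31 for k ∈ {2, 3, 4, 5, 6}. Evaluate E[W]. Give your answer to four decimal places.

2.8387

E[W] = Σ w·P(W=w)
 = 2·16/31 + 3·8/31 + 4·4/31 + 5·2/31 + 6·1/31
 = 32/31 + 24/31 + 16/31 + 10/31 + 6/31
 = 88/31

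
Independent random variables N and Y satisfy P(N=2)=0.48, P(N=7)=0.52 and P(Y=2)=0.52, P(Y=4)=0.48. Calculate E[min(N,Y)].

2.4992

E[min(N,Y)] = Σ_n Σ_y min(n,y) · P(N=n)P(Y=y)
 = 2·0.2496 + 2·0.2304 + 2·0.2704 + 4·0.2496
 = 0.4992 + 0.4608 + 0.5408 + 0.9984
 = 2.4992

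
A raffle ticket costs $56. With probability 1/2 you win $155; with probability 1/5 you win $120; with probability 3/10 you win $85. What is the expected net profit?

E[payout] = 155·1/2 + 120·1/5 + 85·3/10
 = 155/2 + 24 + 51/2
 = 127
Net = 127 - 56 = 71

71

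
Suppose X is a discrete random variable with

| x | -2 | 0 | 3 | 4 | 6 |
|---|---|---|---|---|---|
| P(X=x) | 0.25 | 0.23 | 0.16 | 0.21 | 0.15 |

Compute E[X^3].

E[X^3] = Σ x^3·P(X=x)
 = (-8)·0.25 + 0·0.23 + 27·0.16 + 64·0.21 + 216·0.15
 = (-2) + 0 + 4.32 + 13.44 + 32.4
 = 48.16

48.16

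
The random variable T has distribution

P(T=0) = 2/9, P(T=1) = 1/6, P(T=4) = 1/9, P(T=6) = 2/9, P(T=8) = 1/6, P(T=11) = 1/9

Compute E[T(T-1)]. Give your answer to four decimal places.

29.5556

E[T(T-1)] = Σ t(t-1)·P(T=t)
 = 0·2/9 + 0·1/6 + 12·1/9 + 30·2/9 + 56·1/6 + 110·1/9
 = 0 + 0 + 4/3 + 20/3 + 28/3 + 110/9
 = 266/9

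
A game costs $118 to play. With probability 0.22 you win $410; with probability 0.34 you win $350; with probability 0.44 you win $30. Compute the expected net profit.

104.4

E[payout] = 410·0.22 + 350·0.34 + 30·0.44
 = 90.2 + 119 + 13.2
 = 222.4
Net = 222.4 - 118 = 104.4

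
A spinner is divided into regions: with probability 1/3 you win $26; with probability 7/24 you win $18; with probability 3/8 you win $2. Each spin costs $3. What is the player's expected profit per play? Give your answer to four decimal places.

E[payout] = 26·1/3 + 18·7/24 + 2·3/8
 = 26/3 + 21/4 + 3/4
 = 44/3
Net = 44/3 - 3 = 35/3

11.6667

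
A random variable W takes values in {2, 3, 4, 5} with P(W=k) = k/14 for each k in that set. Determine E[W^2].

16

E[W^2] = Σ w^2·P(W=w)
 = 4·1/7 + 9·3/14 + 16·2/7 + 25·5/14
 = 4/7 + 27/14 + 32/7 + 125/14
 = 16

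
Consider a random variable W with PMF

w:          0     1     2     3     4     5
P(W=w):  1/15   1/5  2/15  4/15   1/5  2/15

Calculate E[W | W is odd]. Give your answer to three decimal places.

2.778

P(W is odd) = 1/5 + 4/15 + 2/15 = 3/5.
E[W | W is odd] = [1·1/5 + 3·4/15 + 5·2/15] / (3/5)
 = 5/3 / (3/5)
 = 25/9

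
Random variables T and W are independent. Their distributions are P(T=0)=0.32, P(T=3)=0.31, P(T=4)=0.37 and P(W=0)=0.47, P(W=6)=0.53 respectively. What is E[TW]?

E[TW] = Σ_t Σ_w tw · P(T=t)P(W=w)
 = 0·0.1504 + 0·0.1696 + 0·0.1457 + 18·0.1643 + 0·0.1739 + 24·0.1961
 = 0 + 0 + 0 + 2.9574 + 0 + 4.7064
 = 7.6638

7.6638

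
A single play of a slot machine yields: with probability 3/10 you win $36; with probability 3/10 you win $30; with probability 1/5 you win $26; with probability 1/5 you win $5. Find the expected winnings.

26

E[payout] = 36·3/10 + 30·3/10 + 26·1/5 + 5·1/5
 = 54/5 + 9 + 26/5 + 1
 = 26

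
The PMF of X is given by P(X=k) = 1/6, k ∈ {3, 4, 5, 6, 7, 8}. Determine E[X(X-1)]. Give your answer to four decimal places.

27.6667

E[X(X-1)] = Σ x(x-1)·P(X=x)
 = 6·1/6 + 12·1/6 + 20·1/6 + 30·1/6 + 42·1/6 + 56·1/6
 = 1 + 2 + 10/3 + 5 + 7 + 28/3
 = 83/3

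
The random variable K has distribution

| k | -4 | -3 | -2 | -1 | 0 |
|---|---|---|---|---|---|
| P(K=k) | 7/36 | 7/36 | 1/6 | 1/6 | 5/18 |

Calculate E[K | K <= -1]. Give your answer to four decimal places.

P(K <= -1) = 7/36 + 7/36 + 1/6 + 1/6 = 13/18.
E[K | K <= -1] = [(-4)·7/36 + (-3)·7/36 + (-2)·1/6 + (-1)·1/6] / (13/18)
 = -67/36 / (13/18)
 = -67/26

-2.5769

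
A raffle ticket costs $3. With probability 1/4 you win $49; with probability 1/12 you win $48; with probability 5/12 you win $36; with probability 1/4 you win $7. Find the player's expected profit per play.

30

E[payout] = 49·1/4 + 48·1/12 + 36·5/12 + 7·1/4
 = 49/4 + 4 + 15 + 7/4
 = 33
Net = 33 - 3 = 30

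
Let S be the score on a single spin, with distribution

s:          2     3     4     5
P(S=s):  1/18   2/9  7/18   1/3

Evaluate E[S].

4

E[S] = Σ s·P(S=s)
 = 2·1/18 + 3·2/9 + 4·7/18 + 5·1/3
 = 1/9 + 2/3 + 14/9 + 5/3
 = 4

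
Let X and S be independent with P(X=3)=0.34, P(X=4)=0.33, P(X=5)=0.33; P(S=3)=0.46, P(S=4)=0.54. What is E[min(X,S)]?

3.3564

E[min(X,S)] = Σ_x Σ_s min(x,s) · P(X=x)P(S=s)
 = 3·0.1564 + 3·0.1836 + 3·0.1518 + 4·0.1782 + 3·0.1518 + 4·0.1782
 = 0.4692 + 0.5508 + 0.4554 + 0.7128 + 0.4554 + 0.7128
 = 3.3564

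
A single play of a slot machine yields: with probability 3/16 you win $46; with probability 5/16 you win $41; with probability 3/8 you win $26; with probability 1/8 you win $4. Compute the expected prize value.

31.6875

E[payout] = 46·3/16 + 41·5/16 + 26·3/8 + 4·1/8
 = 69/8 + 205/16 + 39/4 + 1/2
 = 507/16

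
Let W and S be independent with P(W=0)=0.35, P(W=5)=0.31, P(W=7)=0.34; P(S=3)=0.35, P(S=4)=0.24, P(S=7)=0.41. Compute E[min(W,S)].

E[min(W,S)] = Σ_w Σ_s min(w,s) · P(W=w)P(S=s)
 = 0·0.1225 + 0·0.084 + 0·0.1435 + 3·0.1085 + 4·0.0744 + 5·0.1271 + 3·0.119 + 4·0.0816 + 7·0.1394
 = 0 + 0 + 0 + 0.3255 + 0.2976 + 0.6355 + 0.357 + 0.3264 + 0.9758
 = 2.9178

2.9178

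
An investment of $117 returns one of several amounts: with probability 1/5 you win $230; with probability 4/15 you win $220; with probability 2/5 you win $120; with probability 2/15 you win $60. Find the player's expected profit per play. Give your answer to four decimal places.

43.6667

E[payout] = 230·1/5 + 220·4/15 + 120·2/5 + 60·2/15
 = 46 + 176/3 + 48 + 8
 = 482/3
Net = 482/3 - 117 = 131/3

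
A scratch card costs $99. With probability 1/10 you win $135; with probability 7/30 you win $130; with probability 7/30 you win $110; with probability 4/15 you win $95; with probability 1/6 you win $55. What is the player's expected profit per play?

5

E[payout] = 135·1/10 + 130·7/30 + 110·7/30 + 95·4/15 + 55·1/6
 = 27/2 + 91/3 + 77/3 + 76/3 + 55/6
 = 104
Net = 104 - 99 = 5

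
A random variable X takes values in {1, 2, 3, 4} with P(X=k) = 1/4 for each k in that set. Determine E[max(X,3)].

E[max(X,3)] = Σ max(x,3)·P(X=x)
 = 3·1/4 + 3·1/4 + 3·1/4 + 4·1/4
 = 3/4 + 3/4 + 3/4 + 1
 = 13/4

3.25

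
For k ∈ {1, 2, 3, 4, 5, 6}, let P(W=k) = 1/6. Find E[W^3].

73.5

E[W^3] = Σ w^3·P(W=w)
 = 1·1/6 + 8·1/6 + 27·1/6 + 64·1/6 + 125·1/6 + 216·1/6
 = 1/6 + 4/3 + 9/2 + 32/3 + 125/6 + 36
 = 147/2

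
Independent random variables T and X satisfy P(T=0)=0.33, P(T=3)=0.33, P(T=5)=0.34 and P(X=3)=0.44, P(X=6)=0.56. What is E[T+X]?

7.37

E[T+X] = Σ_t Σ_x (t+x) · P(T=t)P(X=x)
 = 3·0.1452 + 6·0.1848 + 6·0.1452 + 9·0.1848 + 8·0.1496 + 11·0.1904
 = 0.4356 + 1.1088 + 0.8712 + 1.6632 + 1.1968 + 2.0944
 = 7.37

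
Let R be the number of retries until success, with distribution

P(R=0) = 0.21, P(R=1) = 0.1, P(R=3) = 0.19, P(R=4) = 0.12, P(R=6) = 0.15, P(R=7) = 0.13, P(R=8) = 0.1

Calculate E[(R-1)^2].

E[(R-1)^2] = Σ (r-1)^2·P(R=r)
 = 1·0.21 + 0·0.1 + 4·0.19 + 9·0.12 + 25·0.15 + 36·0.13 + 49·0.1
 = 0.21 + 0 + 0.76 + 1.08 + 3.75 + 4.68 + 4.9
 = 15.38

15.38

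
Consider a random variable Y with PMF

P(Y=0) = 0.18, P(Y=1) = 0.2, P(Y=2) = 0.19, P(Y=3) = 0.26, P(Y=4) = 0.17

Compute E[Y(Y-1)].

E[Y(Y-1)] = Σ y(y-1)·P(Y=y)
 = 0·0.18 + 0·0.2 + 2·0.19 + 6·0.26 + 12·0.17
 = 0 + 0 + 0.38 + 1.56 + 2.04
 = 3.98

3.98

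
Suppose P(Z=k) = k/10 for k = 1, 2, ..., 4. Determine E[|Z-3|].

0.8

E[|Z-3|] = Σ |z-3|·P(Z=z)
 = 2·1/10 + 1·1/5 + 0·3/10 + 1·2/5
 = 1/5 + 1/5 + 0 + 2/5
 = 4/5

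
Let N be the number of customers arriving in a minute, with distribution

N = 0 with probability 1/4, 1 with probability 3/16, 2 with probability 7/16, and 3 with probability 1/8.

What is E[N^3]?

E[N^3] = Σ n^3·P(N=n)
 = 0·1/4 + 1·3/16 + 8·7/16 + 27·1/8
 = 0 + 3/16 + 7/2 + 27/8
 = 113/16

7.0625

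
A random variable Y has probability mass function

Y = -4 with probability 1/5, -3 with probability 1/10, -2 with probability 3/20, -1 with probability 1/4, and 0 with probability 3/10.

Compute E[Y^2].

E[Y^2] = Σ y^2·P(Y=y)
 = 16·1/5 + 9·1/10 + 4·3/20 + 1·1/4 + 0·3/10
 = 16/5 + 9/10 + 3/5 + 1/4 + 0
 = 99/20

4.95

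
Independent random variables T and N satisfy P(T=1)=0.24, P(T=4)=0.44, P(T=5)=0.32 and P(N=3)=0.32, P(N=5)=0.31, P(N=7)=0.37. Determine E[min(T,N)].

E[min(T,N)] = Σ_t Σ_n min(t,n) · P(T=t)P(N=n)
 = 1·0.0768 + 1·0.0744 + 1·0.0888 + 3·0.1408 + 4·0.1364 + 4·0.1628 + 3·0.1024 + 5·0.0992 + 5·0.1184
 = 0.0768 + 0.0744 + 0.0888 + 0.4224 + 0.5456 + 0.6512 + 0.3072 + 0.496 + 0.592
 = 3.2544

3.2544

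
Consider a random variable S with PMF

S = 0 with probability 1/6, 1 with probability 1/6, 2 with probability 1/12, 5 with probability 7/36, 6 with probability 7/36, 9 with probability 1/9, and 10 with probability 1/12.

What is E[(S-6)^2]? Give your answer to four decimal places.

E[(S-6)^2] = Σ (s-6)^2·P(S=s)
 = 36·1/6 + 25·1/6 + 16·1/12 + 1·7/36 + 0·7/36 + 9·1/9 + 16·1/12
 = 6 + 25/6 + 4/3 + 7/36 + 0 + 1 + 4/3
 = 505/36

14.0278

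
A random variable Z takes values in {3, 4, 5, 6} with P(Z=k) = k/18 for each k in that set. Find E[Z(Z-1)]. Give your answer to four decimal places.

E[Z(Z-1)] = Σ z(z-1)·P(Z=z)
 = 6·1/6 + 12·2/9 + 20·5/18 + 30·1/3
 = 1 + 8/3 + 50/9 + 10
 = 173/9

19.2222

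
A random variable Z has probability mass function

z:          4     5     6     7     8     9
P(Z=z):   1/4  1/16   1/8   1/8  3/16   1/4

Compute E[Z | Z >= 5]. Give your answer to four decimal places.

7.5833

P(Z >= 5) = 1/16 + 1/8 + 1/8 + 3/16 + 1/4 = 3/4.
E[Z | Z >= 5] = [5·1/16 + 6·1/8 + 7·1/8 + 8·3/16 + 9·1/4] / (3/4)
 = 91/16 / (3/4)
 = 91/12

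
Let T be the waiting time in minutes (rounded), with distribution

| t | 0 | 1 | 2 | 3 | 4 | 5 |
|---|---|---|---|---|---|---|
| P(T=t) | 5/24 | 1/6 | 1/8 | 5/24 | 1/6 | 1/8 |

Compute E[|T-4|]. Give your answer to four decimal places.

1.9167

E[|T-4|] = Σ |t-4|·P(T=t)
 = 4·5/24 + 3·1/6 + 2·1/8 + 1·5/24 + 0·1/6 + 1·1/8
 = 5/6 + 1/2 + 1/4 + 5/24 + 0 + 1/8
 = 23/12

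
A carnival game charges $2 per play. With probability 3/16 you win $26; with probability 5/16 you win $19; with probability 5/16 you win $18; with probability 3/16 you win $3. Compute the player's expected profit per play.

E[payout] = 26·3/16 + 19·5/16 + 18·5/16 + 3·3/16
 = 39/8 + 95/16 + 45/8 + 9/16
 = 17
Net = 17 - 2 = 15

15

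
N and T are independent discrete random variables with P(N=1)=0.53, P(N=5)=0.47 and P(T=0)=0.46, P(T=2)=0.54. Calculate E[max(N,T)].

3.1662

E[max(N,T)] = Σ_n Σ_t max(n,t) · P(N=n)P(T=t)
 = 1·0.2438 + 2·0.2862 + 5·0.2162 + 5·0.2538
 = 0.2438 + 0.5724 + 1.081 + 1.269
 = 3.1662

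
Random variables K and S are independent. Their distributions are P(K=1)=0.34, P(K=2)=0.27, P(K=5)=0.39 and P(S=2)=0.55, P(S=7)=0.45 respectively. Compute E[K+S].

E[K+S] = Σ_k Σ_s (k+s) · P(K=k)P(S=s)
 = 3·0.187 + 8·0.153 + 4·0.1485 + 9·0.1215 + 7·0.2145 + 12·0.1755
 = 0.561 + 1.224 + 0.594 + 1.0935 + 1.5015 + 2.106
 = 7.08

7.08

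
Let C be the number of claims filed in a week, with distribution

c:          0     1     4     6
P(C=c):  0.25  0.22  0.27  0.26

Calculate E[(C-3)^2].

E[(C-3)^2] = Σ (c-3)^2·P(C=c)
 = 9·0.25 + 4·0.22 + 1·0.27 + 9·0.26
 = 2.25 + 0.88 + 0.27 + 2.34
 = 5.74

5.74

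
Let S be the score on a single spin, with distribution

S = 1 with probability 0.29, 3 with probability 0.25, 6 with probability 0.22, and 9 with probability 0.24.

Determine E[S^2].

E[S^2] = Σ s^2·P(S=s)
 = 1·0.29 + 9·0.25 + 36·0.22 + 81·0.24
 = 0.29 + 2.25 + 7.92 + 19.44
 = 29.9

29.9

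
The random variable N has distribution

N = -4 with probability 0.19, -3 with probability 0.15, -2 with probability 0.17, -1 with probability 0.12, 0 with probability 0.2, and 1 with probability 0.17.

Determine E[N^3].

-17.52

E[N^3] = Σ n^3·P(N=n)
 = (-64)·0.19 + (-27)·0.15 + (-8)·0.17 + (-1)·0.12 + 0·0.2 + 1·0.17
 = (-12.16) + (-4.05) + (-1.36) + (-0.12) + 0 + 0.17
 = -17.52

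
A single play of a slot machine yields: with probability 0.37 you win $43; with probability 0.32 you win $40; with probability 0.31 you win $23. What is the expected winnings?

35.84

E[payout] = 43·0.37 + 40·0.32 + 23·0.31
 = 15.91 + 12.8 + 7.13
 = 35.84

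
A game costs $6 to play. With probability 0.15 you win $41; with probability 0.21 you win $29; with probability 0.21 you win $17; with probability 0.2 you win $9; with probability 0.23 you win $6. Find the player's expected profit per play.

12.99

E[payout] = 41·0.15 + 29·0.21 + 17·0.21 + 9·0.2 + 6·0.23
 = 6.15 + 6.09 + 3.57 + 1.8 + 1.38
 = 18.99
Net = 18.99 - 6 = 12.99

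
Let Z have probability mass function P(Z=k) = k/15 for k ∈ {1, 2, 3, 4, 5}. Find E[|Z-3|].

E[|Z-3|] = Σ |z-3|·P(Z=z)
 = 2·1/15 + 1·2/15 + 0·1/5 + 1·4/15 + 2·1/3
 = 2/15 + 2/15 + 0 + 4/15 + 2/3
 = 6/5

1.2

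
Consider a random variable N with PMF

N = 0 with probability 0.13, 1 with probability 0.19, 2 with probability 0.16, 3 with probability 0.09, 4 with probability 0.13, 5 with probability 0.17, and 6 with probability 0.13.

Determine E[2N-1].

4.86

E[2N-1] = Σ (2n-1)·P(N=n)
 = (-1)·0.13 + 1·0.19 + 3·0.16 + 5·0.09 + 7·0.13 + 9·0.17 + 11·0.13
 = (-0.13) + 0.19 + 0.48 + 0.45 + 0.91 + 1.53 + 1.43
 = 4.86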